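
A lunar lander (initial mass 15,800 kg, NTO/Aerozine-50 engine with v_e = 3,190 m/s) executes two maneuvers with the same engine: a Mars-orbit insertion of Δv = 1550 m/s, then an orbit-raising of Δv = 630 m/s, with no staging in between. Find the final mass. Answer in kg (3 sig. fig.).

final mass ≈ 7980 kg

After the first burn: m = 15800 × exp(−1550/3190.0) = 15800 × 0.61515 = 9,719.37 kg.
After the second burn: m = 9,719.37 × exp(−630/3190.0) = 9,719.37 × 0.82079 = 7,977.56 kg.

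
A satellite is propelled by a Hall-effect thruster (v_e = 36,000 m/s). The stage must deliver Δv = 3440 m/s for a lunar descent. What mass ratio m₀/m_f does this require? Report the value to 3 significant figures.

m₀/m_f = exp(Δv / v_e) = exp(3440 / 36000.0) = exp(0.0956) = 1.1003.

mass ratio ≈ 1.10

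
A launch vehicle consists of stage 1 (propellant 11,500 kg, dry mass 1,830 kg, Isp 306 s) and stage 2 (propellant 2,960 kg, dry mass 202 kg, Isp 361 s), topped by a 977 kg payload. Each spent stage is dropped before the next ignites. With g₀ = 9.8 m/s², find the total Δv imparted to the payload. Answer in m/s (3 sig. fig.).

Δv ≈ 7660 m/s

Ignition mass of stage 1 = 11,500+1,830 + 2,960+202 + 977 = 17,469 kg.
Stage 1: m₀ = 17,469 kg, m_f = 17,469 − 11,500 = 5,969 kg; Δv = 306×9.8×ln(2.927) = 2998.8×1.0738 ≈ 3220 m/s.
Stage 2: m₀ = 4,139 kg, m_f = 4,139 − 2,960 = 1,179 kg; Δv = 361×9.8×ln(3.511) = 3537.8×1.2558 ≈ 4443 m/s.
Total Δv = 3220 + 4443 = 7663 m/s.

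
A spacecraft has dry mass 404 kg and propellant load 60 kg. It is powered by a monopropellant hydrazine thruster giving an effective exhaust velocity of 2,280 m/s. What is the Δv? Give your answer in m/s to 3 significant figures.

Δv ≈ 316 m/s

m₀ = m_dry + m_prop = 404 + 60 = 464 kg.
Δv = v_e · ln(m₀/m_f) = 2280.0 × ln(1.149) = 2280.0 × 0.1385 ≈ 315.7 m/s.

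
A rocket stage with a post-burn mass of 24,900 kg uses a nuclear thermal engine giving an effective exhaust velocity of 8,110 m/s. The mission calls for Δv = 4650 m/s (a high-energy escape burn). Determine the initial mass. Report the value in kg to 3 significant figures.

initial mass ≈ 44200 kg

From the ideal rocket equation, m₀/m_f = exp(Δv / v_e) = exp(4650 / 8110.0) = exp(0.5734) = 1.7742.
m₀ = m_f × 1.7742 = 24,900 × 1.7742 = 44,177.6 kg.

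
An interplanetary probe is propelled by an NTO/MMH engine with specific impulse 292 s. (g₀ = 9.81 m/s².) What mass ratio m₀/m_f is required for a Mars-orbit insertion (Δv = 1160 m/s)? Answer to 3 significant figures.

v_e = Isp · g₀ = 292 × 9.81 = 2864.5 m/s.
From the ideal rocket equation, m₀/m_f = exp(Δv / v_e) = exp(1160 / 2864.5) = exp(0.4050) = 1.4992.

mass ratio ≈ 1.50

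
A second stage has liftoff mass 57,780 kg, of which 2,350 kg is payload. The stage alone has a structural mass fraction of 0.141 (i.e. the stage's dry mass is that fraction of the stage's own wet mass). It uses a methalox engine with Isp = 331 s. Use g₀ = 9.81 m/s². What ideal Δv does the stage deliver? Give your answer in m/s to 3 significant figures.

Stage wet mass = m₀ − payload = 57,780 − 2,350 = 55,430 kg.
Stage dry mass = ε × stage wet mass = 0.141 × 55,430 = 7,815.63 kg.
Burnout mass m_f = stage dry + payload = 7,815.63 + 2,350 = 10,165.63 kg.
v_e = Isp · g₀ = 331 × 9.81 = 3247.1 m/s.
From the ideal rocket equation, Δv = v_e · ln(57,780/10,165.63) = 3247.1 × ln(5.684) = 3247.1 × 1.7376 ≈ 5642 m/s.

Δv ≈ 5640 m/s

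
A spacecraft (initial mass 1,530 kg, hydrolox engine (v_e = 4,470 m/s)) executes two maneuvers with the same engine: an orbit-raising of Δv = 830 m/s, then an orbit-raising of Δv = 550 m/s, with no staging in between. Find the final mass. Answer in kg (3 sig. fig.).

final mass ≈ 1120 kg

After the first burn: m = 1530 × exp(−830/4470.0) = 1530 × 0.83054 = 1,270.73 kg.
After the second burn: m = 1,270.73 × exp(−550/4470.0) = 1,270.73 × 0.88423 = 1,123.62 kg.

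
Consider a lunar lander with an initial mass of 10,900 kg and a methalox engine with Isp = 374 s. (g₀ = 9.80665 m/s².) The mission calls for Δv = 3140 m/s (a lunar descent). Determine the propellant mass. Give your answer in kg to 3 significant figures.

v_e = Isp · g₀ = 374 × 9.80665 = 3667.7 m/s.
Rocket equation: m₀/m_f = exp(Δv / v_e) = exp(3140 / 3667.7) = exp(0.8561) = 2.3540.
m_f = 10,900 / 2.3540 = 4,630.42 kg, so propellant = m₀ − m_f = 10,900 − 4,630.42 = 6,269.58 kg.

propellant mass ≈ 6270 kg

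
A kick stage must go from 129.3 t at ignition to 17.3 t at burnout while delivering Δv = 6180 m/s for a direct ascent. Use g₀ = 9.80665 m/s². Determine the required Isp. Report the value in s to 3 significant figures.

ln(m₀/m_f) = ln(129300/17300) = ln(7.474) = 2.0114.
v_e = Δv / ln(m₀/m_f) = 6180 / 2.0114 = 3072.4 m/s.
Isp = v_e / g₀ = 3072.4 / 9.80665 = 313.3 s.

Isp ≈ 313 s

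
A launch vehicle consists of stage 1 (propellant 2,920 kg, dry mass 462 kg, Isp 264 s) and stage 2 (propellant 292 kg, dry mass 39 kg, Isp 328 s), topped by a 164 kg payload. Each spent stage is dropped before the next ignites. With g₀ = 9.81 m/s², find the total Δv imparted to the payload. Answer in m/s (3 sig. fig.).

Ignition mass of stage 1 = 2,920+462 + 292+39 + 164 = 3,877 kg.
Stage 1: m₀ = 3,877 kg, m_f = 3,877 − 2,920 = 957 kg; Δv = 264×9.81×ln(4.051) = 2589.8×1.3990 ≈ 3623 m/s.
Stage 2: m₀ = 495 kg, m_f = 495 − 292 = 203 kg; Δv = 328×9.81×ln(2.438) = 3217.7×0.8914 ≈ 2868 m/s.
Total Δv = 3623 + 2868 = 6491 m/s.

Δv ≈ 6490 m/s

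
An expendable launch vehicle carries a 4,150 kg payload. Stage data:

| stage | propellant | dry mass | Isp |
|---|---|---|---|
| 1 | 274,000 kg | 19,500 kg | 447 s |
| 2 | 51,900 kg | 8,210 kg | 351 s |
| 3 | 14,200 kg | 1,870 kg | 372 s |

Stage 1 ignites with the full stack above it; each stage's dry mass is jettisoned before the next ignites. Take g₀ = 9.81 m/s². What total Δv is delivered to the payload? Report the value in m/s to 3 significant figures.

Δv ≈ 13800 m/s

Ignition mass of stage 1 = 274,000+19,500 + 51,900+8,210 + 14,200+1,870 + 4,150 = 373,830 kg.
Stage 1: m₀ = 373,830 kg, m_f = 373,830 − 274,000 = 99,830 kg; Δv = 447×9.81×ln(3.745) = 4385.1×1.3203 ≈ 5790 m/s.
Stage 2: m₀ = 80,330 kg, m_f = 80,330 − 51,900 = 28,430 kg; Δv = 351×9.81×ln(2.826) = 3443.3×1.0387 ≈ 3577 m/s.
Stage 3: m₀ = 20,220 kg, m_f = 20,220 − 14,200 = 6,020 kg; Δv = 372×9.81×ln(3.359) = 3649.3×1.2116 ≈ 4421 m/s.
Total Δv = 5790 + 3577 + 4421 = 13788 m/s.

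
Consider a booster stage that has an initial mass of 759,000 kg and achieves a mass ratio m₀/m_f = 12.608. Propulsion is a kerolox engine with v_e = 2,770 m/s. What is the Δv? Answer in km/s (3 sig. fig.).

By the Tsiolkovsky rocket equation, Δv = v_e · ln(12.608) = 2770.0 × 2.5343 ≈ 7020.1 m/s.

Δv ≈ 7.02 km/s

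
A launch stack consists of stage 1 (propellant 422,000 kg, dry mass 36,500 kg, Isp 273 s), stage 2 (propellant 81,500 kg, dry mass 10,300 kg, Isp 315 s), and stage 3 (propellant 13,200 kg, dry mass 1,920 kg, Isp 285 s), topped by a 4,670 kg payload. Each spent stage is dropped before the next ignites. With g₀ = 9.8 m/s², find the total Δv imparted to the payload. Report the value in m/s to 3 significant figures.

Δv ≈ 10700 m/s

Ignition mass of stage 1 = 422,000+36,500 + 81,500+10,300 + 13,200+1,920 + 4,670 = 570,090 kg.
Stage 1: m₀ = 570,090 kg, m_f = 570,090 − 422,000 = 148,090 kg; Δv = 273×9.8×ln(3.85) = 2675.4×1.3480 ≈ 3606 m/s.
Stage 2: m₀ = 111,590 kg, m_f = 111,590 − 81,500 = 30,090 kg; Δv = 315×9.8×ln(3.709) = 3087.0×1.3106 ≈ 4046 m/s.
Stage 3: m₀ = 19,790 kg, m_f = 19,790 − 13,200 = 6,590 kg; Δv = 285×9.8×ln(3.003) = 2793.0×1.0996 ≈ 3071 m/s.
Total Δv = 3606 + 4046 + 3071 = 10723 m/s.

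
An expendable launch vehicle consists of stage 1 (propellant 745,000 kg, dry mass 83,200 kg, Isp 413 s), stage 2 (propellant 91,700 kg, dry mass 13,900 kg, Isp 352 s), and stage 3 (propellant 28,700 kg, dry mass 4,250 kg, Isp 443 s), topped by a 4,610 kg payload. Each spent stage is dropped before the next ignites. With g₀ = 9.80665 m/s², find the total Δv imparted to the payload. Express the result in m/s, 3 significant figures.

Ignition mass of stage 1 = 745,000+83,200 + 91,700+13,900 + 28,700+4,250 + 4,610 = 971,360 kg.
Stage 1: m₀ = 971,360 kg, m_f = 971,360 − 745,000 = 226,360 kg; Δv = 413×9.80665×ln(4.291) = 4050.1×1.4566 ≈ 5899 m/s.
Stage 2: m₀ = 143,160 kg, m_f = 143,160 − 91,700 = 51,460 kg; Δv = 352×9.80665×ln(2.782) = 3451.9×1.0232 ≈ 3532 m/s.
Stage 3: m₀ = 37,560 kg, m_f = 37,560 − 28,700 = 8,860 kg; Δv = 443×9.80665×ln(4.239) = 4344.3×1.4444 ≈ 6275 m/s.
Total Δv = 5899 + 3532 + 6275 = 15706 m/s.

Δv ≈ 15700 m/s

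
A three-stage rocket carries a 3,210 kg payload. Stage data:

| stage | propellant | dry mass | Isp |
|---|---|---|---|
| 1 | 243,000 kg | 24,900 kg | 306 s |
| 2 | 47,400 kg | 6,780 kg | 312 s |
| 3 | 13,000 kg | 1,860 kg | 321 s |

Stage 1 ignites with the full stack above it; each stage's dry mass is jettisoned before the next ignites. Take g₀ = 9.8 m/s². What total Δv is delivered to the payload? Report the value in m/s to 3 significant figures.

Ignition mass of stage 1 = 243,000+24,900 + 47,400+6,780 + 13,000+1,860 + 3,210 = 340,150 kg.
Stage 1: m₀ = 340,150 kg, m_f = 340,150 − 243,000 = 97,150 kg; Δv = 306×9.8×ln(3.501) = 2998.8×1.2531 ≈ 3758 m/s.
Stage 2: m₀ = 72,250 kg, m_f = 72,250 − 47,400 = 24,850 kg; Δv = 312×9.8×ln(2.907) = 3057.6×1.0673 ≈ 3263 m/s.
Stage 3: m₀ = 18,070 kg, m_f = 18,070 − 13,000 = 5,070 kg; Δv = 321×9.8×ln(3.564) = 3145.8×1.2709 ≈ 3998 m/s.
Total Δv = 3758 + 3263 + 3998 = 11019 m/s.

Δv ≈ 11000 m/s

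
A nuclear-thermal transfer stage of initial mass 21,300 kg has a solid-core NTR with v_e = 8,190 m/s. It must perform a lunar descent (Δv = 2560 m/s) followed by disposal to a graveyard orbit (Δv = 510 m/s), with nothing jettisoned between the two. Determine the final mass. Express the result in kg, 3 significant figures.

final mass ≈ 14600 kg

After the first burn: m = 21300 × exp(−2560/8190.0) = 21300 × 0.73156 = 15,582.2 kg.
After the second burn: m = 15,582.2 × exp(−510/8190.0) = 15,582.2 × 0.93963 = 14,641.5 kg.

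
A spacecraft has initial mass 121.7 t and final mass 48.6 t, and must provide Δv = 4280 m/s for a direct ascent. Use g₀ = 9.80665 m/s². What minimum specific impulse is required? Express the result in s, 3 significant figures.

Isp ≈ 475 s

ln(m₀/m_f) = ln(121700/48600) = ln(2.504) = 0.9179.
v_e = Δv / ln(m₀/m_f) = 4280 / 0.9179 = 4662.6 m/s.
Isp = v_e / g₀ = 4662.6 / 9.80665 = 475.5 s.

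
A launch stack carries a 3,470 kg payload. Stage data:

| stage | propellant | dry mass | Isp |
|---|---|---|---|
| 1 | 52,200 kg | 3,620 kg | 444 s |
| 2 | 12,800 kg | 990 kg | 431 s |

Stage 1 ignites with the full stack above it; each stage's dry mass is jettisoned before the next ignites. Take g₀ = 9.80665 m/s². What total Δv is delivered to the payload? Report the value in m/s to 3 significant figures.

Δv ≈ 11200 m/s

Ignition mass of stage 1 = 52,200+3,620 + 12,800+990 + 3,470 = 73,080 kg.
Stage 1: m₀ = 73,080 kg, m_f = 73,080 − 52,200 = 20,880 kg; Δv = 444×9.80665×ln(3.5) = 4354.2×1.2528 ≈ 5455 m/s.
Stage 2: m₀ = 17,260 kg, m_f = 17,260 − 12,800 = 4,460 kg; Δv = 431×9.80665×ln(3.87) = 4226.7×1.3532 ≈ 5720 m/s.
Total Δv = 5455 + 5720 = 11175 m/s.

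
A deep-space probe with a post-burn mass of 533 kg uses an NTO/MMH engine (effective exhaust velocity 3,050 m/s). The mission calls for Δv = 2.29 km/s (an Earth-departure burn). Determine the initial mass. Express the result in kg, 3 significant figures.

Using Δv = v_e ln(m₀/m_f): m₀/m_f = exp(Δv / v_e) = exp(2290 / 3050.0) = exp(0.7508) = 2.1187.
m₀ = m_f × 2.1187 = 533 × 2.1187 = 1,129.27 kg.

initial mass ≈ 1130 kg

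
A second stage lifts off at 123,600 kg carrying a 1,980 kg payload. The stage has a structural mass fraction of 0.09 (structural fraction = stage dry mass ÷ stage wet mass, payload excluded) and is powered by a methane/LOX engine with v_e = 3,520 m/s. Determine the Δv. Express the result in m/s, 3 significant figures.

Stage wet mass = m₀ − payload = 123,600 − 1,980 = 121,620 kg.
Stage dry mass = ε × stage wet mass = 0.09 × 121,620 = 10,945.8 kg.
Burnout mass m_f = stage dry + payload = 10,945.8 + 1,980 = 12,925.8 kg.
Δv = v_e · ln(123,600/12,925.8) = 3520.0 × ln(9.562) = 3520.0 × 2.2578 ≈ 7948 m/s.

Δv ≈ 7950 m/s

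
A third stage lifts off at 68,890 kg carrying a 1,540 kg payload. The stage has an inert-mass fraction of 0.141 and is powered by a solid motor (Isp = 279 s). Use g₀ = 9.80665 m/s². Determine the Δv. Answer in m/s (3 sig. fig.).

Δv ≈ 5010 m/s

Stage wet mass = m₀ − payload = 68,890 − 1,540 = 67,350 kg.
Stage dry mass = ε × stage wet mass = 0.141 × 67,350 = 9,496.35 kg.
Burnout mass m_f = stage dry + payload = 9,496.35 + 1,540 = 11,036.35 kg.
v_e = Isp · g₀ = 279 × 9.80665 = 2736.1 m/s.
Rocket equation: Δv = v_e · ln(68,890/11,036.35) = 2736.1 × ln(6.242) = 2736.1 × 1.8313 ≈ 5011 m/s.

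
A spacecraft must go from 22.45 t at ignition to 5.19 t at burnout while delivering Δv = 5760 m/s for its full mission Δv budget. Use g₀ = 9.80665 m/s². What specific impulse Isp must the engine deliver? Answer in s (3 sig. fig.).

Isp ≈ 401 s

ln(m₀/m_f) = ln(22450/5190) = ln(4.326) = 1.4646.
v_e = Δv / ln(m₀/m_f) = 5760 / 1.4646 = 3932.9 m/s.
Isp = v_e / g₀ = 3932.9 / 9.80665 = 401.0 s.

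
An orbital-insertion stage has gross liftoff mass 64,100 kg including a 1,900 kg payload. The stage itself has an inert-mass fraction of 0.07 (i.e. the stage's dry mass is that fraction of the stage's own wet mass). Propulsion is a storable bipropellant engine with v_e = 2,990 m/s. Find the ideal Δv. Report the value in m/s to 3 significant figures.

Stage wet mass = m₀ − payload = 64,100 − 1,900 = 62,200 kg.
Stage dry mass = ε × stage wet mass = 0.07 × 62,200 = 4,354 kg.
Burnout mass m_f = stage dry + payload = 4,354 + 1,900 = 6,254 kg.
Δv = v_e · ln(64,100/6,254) = 2990.0 × ln(10.25) = 2990.0 × 2.3272 ≈ 6958 m/s.

Δv ≈ 6960 m/s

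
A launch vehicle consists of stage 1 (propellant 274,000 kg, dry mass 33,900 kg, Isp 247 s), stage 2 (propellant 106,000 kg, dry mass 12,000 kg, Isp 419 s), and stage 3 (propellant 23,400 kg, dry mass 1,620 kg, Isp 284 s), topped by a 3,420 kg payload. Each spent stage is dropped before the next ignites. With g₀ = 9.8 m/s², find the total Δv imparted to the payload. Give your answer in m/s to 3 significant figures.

Ignition mass of stage 1 = 274,000+33,900 + 106,000+12,000 + 23,400+1,620 + 3,420 = 454,340 kg.
Stage 1: m₀ = 454,340 kg, m_f = 454,340 − 274,000 = 180,340 kg; Δv = 247×9.8×ln(2.519) = 2420.6×0.9240 ≈ 2237 m/s.
Stage 2: m₀ = 146,440 kg, m_f = 146,440 − 106,000 = 40,440 kg; Δv = 419×9.8×ln(3.621) = 4106.2×1.2868 ≈ 5284 m/s.
Stage 3: m₀ = 28,440 kg, m_f = 28,440 − 23,400 = 5,040 kg; Δv = 284×9.8×ln(5.643) = 2783.2×1.7304 ≈ 4816 m/s.
Total Δv = 2237 + 5284 + 4816 = 12337 m/s.

Δv ≈ 12300 m/s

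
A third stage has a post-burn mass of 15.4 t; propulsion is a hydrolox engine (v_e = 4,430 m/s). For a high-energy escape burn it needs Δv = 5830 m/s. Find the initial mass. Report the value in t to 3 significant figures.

m₀/m_f = exp(Δv / v_e) = exp(5830 / 4430.0) = exp(1.3160) = 3.7286.
m₀ = m_f × 3.7286 = 15.4 × 3.7286 = 57.4204 t.

initial mass ≈ 57.4 t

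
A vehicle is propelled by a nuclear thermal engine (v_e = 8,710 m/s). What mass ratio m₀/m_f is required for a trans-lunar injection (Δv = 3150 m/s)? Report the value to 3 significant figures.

From the ideal rocket equation, m₀/m_f = exp(Δv / v_e) = exp(3150 / 8710.0) = exp(0.3617) = 1.4357.

mass ratio ≈ 1.44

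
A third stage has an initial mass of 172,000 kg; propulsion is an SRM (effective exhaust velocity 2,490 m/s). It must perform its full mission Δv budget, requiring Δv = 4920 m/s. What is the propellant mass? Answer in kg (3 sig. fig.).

m₀/m_f = exp(Δv / v_e) = exp(4920 / 2490.0) = exp(1.9759) = 7.2131.
m_f = 172,000 / 7.2131 = 23,845.5 kg, so propellant = m₀ − m_f = 172,000 − 23,845.5 = 148,154.5 kg.

propellant mass ≈ 148000 kg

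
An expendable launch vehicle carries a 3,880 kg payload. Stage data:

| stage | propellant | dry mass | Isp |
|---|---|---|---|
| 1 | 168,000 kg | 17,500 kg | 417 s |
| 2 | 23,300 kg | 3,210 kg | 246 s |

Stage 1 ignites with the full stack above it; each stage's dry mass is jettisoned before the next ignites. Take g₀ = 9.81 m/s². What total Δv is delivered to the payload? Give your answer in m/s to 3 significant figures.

Ignition mass of stage 1 = 168,000+17,500 + 23,300+3,210 + 3,880 = 215,890 kg.
Stage 1: m₀ = 215,890 kg, m_f = 215,890 − 168,000 = 47,890 kg; Δv = 417×9.81×ln(4.508) = 4090.8×1.5059 ≈ 6160 m/s.
Stage 2: m₀ = 30,390 kg, m_f = 30,390 − 23,300 = 7,090 kg; Δv = 246×9.81×ln(4.286) = 2413.3×1.4554 ≈ 3512 m/s.
Total Δv = 6160 + 3512 = 9672 m/s.

Δv ≈ 9670 m/s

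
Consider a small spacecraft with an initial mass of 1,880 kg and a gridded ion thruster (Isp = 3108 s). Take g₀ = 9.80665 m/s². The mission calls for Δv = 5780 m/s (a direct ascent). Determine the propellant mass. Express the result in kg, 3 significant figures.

v_e = Isp · g₀ = 3108 × 9.80665 = 30479.1 m/s.
m₀/m_f = exp(Δv / v_e) = exp(5780 / 30479.1) = exp(0.1896) = 1.2088.
m_f = 1,880 / 1.2088 = 1,555.26 kg, so propellant = m₀ − m_f = 1,880 − 1,555.26 = 324.74 kg.

propellant mass ≈ 325 kg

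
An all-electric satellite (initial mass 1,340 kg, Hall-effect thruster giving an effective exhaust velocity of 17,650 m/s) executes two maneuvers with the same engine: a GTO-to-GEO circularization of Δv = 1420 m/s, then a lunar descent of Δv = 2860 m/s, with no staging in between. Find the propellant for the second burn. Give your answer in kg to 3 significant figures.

propellant for the second burn ≈ 185 kg

After the first burn: m = 1340 × exp(−1420/17650.0) = 1340 × 0.92270 = 1,236.42 kg.
After the second burn: m = 1,236.42 × exp(−2860/17650.0) = 1,236.42 × 0.85041 = 1,051.46 kg.
Second-burn propellant = 1,236.42 − 1,051.46 = 184.96 kg.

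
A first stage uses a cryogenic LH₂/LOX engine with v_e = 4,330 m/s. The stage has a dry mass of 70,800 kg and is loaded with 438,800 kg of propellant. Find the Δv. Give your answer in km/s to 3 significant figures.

Δv ≈ 8.55 km/s

m₀ = m_dry + m_prop = 70,800 + 438,800 = 509,600 kg.
By the Tsiolkovsky rocket equation, Δv = v_e · ln(m₀/m_f) = 4330.0 × ln(7.198) = 4330.0 × 1.9738 ≈ 8546.4 m/s.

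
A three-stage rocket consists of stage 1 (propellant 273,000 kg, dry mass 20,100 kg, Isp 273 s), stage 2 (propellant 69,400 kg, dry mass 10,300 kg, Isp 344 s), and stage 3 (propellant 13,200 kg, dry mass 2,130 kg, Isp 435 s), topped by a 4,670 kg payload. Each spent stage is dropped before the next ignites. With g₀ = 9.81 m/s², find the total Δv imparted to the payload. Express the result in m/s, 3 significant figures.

Δv ≈ 11800 m/s

Ignition mass of stage 1 = 273,000+20,100 + 69,400+10,300 + 13,200+2,130 + 4,670 = 392,800 kg.
Stage 1: m₀ = 392,800 kg, m_f = 392,800 − 273,000 = 119,800 kg; Δv = 273×9.81×ln(3.279) = 2678.1×1.1875 ≈ 3180 m/s.
Stage 2: m₀ = 99,700 kg, m_f = 99,700 − 69,400 = 30,300 kg; Δv = 344×9.81×ln(3.29) = 3374.6×1.1910 ≈ 4019 m/s.
Stage 3: m₀ = 20,000 kg, m_f = 20,000 − 13,200 = 6,800 kg; Δv = 435×9.81×ln(2.941) = 4267.4×1.0788 ≈ 4604 m/s.
Total Δv = 3180 + 4019 + 4604 = 11803 m/s.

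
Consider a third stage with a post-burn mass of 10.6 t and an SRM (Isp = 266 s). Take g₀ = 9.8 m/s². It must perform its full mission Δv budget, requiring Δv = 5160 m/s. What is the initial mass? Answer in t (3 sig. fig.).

initial mass ≈ 76.7 t

v_e = Isp · g₀ = 266 × 9.8 = 2606.8 m/s.
Using Δv = v_e ln(m₀/m_f): m₀/m_f = exp(Δv / v_e) = exp(5160 / 2606.8) = exp(1.9794) = 7.2387.
m₀ = m_f × 7.2387 = 10.6 × 7.2387 = 76.7302 t.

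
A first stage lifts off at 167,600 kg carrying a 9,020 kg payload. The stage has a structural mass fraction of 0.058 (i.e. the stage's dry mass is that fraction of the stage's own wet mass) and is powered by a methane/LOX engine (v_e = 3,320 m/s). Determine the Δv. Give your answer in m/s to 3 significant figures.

Stage wet mass = m₀ − payload = 167,600 − 9,020 = 158,580 kg.
Stage dry mass = ε × stage wet mass = 0.058 × 158,580 = 9,197.64 kg.
Burnout mass m_f = stage dry + payload = 9,197.64 + 9,020 = 18,217.64 kg.
Δv = v_e · ln(167,600/18,217.64) = 3320.0 × ln(9.2) = 3320.0 × 2.2192 ≈ 7368 m/s.

Δv ≈ 7370 m/s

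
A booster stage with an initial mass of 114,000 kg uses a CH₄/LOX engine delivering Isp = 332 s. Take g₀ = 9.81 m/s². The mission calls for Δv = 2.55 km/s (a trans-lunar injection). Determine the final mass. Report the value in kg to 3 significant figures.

final mass ≈ 52100 kg

v_e = Isp · g₀ = 332 × 9.81 = 3256.9 m/s.
By the Tsiolkovsky rocket equation, m₀/m_f = exp(Δv / v_e) = exp(2550 / 3256.9) = exp(0.7829) = 2.1879.
m_f = m₀ / 2.1879 = 114,000 / 2.1879 = 52,104.8 kg.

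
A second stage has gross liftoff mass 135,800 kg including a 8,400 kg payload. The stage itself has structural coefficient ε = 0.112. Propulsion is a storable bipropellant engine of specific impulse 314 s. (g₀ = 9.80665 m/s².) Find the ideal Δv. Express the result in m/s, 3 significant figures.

Δv ≈ 5510 m/s

Stage wet mass = m₀ − payload = 135,800 − 8,400 = 127,400 kg.
Stage dry mass = ε × stage wet mass = 0.112 × 127,400 = 14,268.8 kg.
Burnout mass m_f = stage dry + payload = 14,268.8 + 8,400 = 22,668.8 kg.
v_e = Isp · g₀ = 314 × 9.80665 = 3079.3 m/s.
Rocket equation: Δv = v_e · ln(135,800/22,668.8) = 3079.3 × ln(5.991) = 3079.3 × 1.7902 ≈ 5513 m/s.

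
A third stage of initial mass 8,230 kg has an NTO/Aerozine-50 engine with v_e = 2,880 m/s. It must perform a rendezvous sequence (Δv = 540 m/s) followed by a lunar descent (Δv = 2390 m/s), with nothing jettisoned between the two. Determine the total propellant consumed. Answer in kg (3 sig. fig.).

total propellant consumed ≈ 5250 kg

After the first burn: m = 8230 × exp(−540/2880.0) = 8230 × 0.82903 = 6,822.92 kg.
After the second burn: m = 6,822.92 × exp(−2390/2880.0) = 6,822.92 × 0.43611 = 2,975.54 kg.
Total propellant = m₀ − m_final = 8230 − 2,975.54 = 5,254.46 kg.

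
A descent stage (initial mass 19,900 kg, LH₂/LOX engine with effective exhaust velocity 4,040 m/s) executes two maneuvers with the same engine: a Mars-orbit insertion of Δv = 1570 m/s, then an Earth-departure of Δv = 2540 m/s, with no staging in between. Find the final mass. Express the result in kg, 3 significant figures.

After the first burn: m = 19900 × exp(−1570/4040.0) = 19900 × 0.67800 = 13,492.2 kg.
After the second burn: m = 13,492.2 × exp(−2540/4040.0) = 13,492.2 × 0.53328 = 7,195.12 kg.

final mass ≈ 7200 kg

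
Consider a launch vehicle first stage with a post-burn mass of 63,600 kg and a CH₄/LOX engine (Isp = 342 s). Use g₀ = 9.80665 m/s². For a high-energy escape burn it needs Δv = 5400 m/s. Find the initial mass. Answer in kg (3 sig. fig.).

initial mass ≈ 318000 kg

v_e = Isp · g₀ = 342 × 9.80665 = 3353.9 m/s.
Rocket equation: m₀/m_f = exp(Δv / v_e) = exp(5400 / 3353.9) = exp(1.6101) = 5.0032.
m₀ = m_f × 5.0032 = 63,600 × 5.0032 = 318,204 kg.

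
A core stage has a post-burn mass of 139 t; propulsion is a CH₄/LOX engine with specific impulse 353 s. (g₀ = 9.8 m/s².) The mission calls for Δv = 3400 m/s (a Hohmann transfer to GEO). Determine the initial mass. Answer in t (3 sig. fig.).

v_e = Isp · g₀ = 353 × 9.8 = 3459.4 m/s.
By the Tsiolkovsky rocket equation, m₀/m_f = exp(Δv / v_e) = exp(3400 / 3459.4) = exp(0.9828) = 2.6720.
m₀ = m_f × 2.6720 = 139 × 2.6720 = 371.408 t.

initial mass ≈ 371 t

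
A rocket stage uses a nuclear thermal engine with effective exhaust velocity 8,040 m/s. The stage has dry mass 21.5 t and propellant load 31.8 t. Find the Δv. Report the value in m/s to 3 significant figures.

Δv ≈ 7300 m/s

m₀ = m_dry + m_prop = 21.5 + 31.8 = 53.3 t.
Δv = v_e · ln(m₀/m_f) = 8040.0 × ln(2.479) = 8040.0 × 0.9079 ≈ 7299.4 m/s.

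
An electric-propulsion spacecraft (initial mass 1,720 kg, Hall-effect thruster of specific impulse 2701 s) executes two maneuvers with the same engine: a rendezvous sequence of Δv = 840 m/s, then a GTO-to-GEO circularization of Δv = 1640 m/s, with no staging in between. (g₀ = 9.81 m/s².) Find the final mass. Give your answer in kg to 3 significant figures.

final mass ≈ 1570 kg

v_e = Isp · g₀ = 2701 × 9.81 = 26496.8 m/s.
After the first burn: m = 1720 × exp(−840/26496.8) = 1720 × 0.96880 = 1,666.34 kg.
After the second burn: m = 1,666.34 × exp(−1640/26496.8) = 1,666.34 × 0.93998 = 1,566.33 kg.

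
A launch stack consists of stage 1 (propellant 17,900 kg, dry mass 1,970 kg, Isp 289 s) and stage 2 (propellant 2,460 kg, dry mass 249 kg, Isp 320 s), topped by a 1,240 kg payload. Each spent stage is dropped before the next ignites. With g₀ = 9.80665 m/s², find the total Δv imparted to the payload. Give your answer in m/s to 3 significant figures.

Δv ≈ 7010 m/s

Ignition mass of stage 1 = 17,900+1,970 + 2,460+249 + 1,240 = 23,819 kg.
Stage 1: m₀ = 23,819 kg, m_f = 23,819 − 17,900 = 5,919 kg; Δv = 289×9.80665×ln(4.024) = 2834.1×1.3923 ≈ 3946 m/s.
Stage 2: m₀ = 3,949 kg, m_f = 3,949 − 2,460 = 1,489 kg; Δv = 320×9.80665×ln(2.652) = 3138.1×0.9754 ≈ 3061 m/s.
Total Δv = 3946 + 3061 = 7007 m/s.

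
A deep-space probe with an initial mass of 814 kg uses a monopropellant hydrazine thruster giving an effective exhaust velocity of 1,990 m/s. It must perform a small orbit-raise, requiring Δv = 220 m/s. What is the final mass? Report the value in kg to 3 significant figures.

final mass ≈ 729 kg

Rocket equation: m₀/m_f = exp(Δv / v_e) = exp(220 / 1990.0) = exp(0.1106) = 1.1169.
m_f = m₀ / 1.1169 = 814 / 1.1169 = 728.803 kg.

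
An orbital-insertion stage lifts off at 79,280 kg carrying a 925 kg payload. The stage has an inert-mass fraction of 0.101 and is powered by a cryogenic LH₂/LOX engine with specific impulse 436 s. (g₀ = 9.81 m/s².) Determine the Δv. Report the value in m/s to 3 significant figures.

Stage wet mass = m₀ − payload = 79,280 − 925 = 78,355 kg.
Stage dry mass = ε × stage wet mass = 0.101 × 78,355 = 7,913.86 kg.
Burnout mass m_f = stage dry + payload = 7,913.86 + 925 = 8,838.86 kg.
v_e = Isp · g₀ = 436 × 9.81 = 4277.2 m/s.
Δv = v_e · ln(79,280/8,838.86) = 4277.2 × ln(8.969) = 4277.2 × 2.1938 ≈ 9383 m/s.

Δv ≈ 9380 m/s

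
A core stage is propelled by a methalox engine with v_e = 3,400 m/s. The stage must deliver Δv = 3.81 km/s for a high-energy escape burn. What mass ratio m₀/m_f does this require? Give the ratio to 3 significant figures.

Using Δv = v_e ln(m₀/m_f): m₀/m_f = exp(Δv / v_e) = exp(3810 / 3400.0) = exp(1.1206) = 3.0667.

mass ratio ≈ 3.07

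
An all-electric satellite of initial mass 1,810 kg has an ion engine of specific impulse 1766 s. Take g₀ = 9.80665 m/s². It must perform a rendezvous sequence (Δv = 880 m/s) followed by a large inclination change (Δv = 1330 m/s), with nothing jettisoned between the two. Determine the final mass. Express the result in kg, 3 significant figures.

v_e = Isp · g₀ = 1766 × 9.80665 = 17318.5 m/s.
After the first burn: m = 1810 × exp(−880/17318.5) = 1810 × 0.95046 = 1,720.33 kg.
After the second burn: m = 1,720.33 × exp(−1330/17318.5) = 1,720.33 × 0.92608 = 1,593.16 kg.

final mass ≈ 1590 kg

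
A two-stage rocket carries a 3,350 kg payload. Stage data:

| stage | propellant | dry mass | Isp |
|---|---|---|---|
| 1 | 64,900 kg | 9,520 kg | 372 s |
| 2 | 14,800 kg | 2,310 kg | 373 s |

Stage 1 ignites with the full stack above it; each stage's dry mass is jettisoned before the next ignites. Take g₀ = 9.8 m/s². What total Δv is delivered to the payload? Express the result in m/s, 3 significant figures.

Ignition mass of stage 1 = 64,900+9,520 + 14,800+2,310 + 3,350 = 94,880 kg.
Stage 1: m₀ = 94,880 kg, m_f = 94,880 − 64,900 = 29,980 kg; Δv = 372×9.8×ln(3.165) = 3645.6×1.1521 ≈ 4200 m/s.
Stage 2: m₀ = 20,460 kg, m_f = 20,460 − 14,800 = 5,660 kg; Δv = 373×9.8×ln(3.615) = 3655.4×1.2850 ≈ 4697 m/s.
Total Δv = 4200 + 4697 = 8897 m/s.

Δv ≈ 8900 m/s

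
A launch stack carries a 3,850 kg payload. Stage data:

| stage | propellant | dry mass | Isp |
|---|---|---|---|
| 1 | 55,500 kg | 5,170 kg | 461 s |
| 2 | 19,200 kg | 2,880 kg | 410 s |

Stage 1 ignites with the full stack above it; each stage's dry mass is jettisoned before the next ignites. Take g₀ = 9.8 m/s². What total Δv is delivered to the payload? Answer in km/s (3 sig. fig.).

Δv ≈ 10.0 km/s

Ignition mass of stage 1 = 55,500+5,170 + 19,200+2,880 + 3,850 = 86,600 kg.
Stage 1: m₀ = 86,600 kg, m_f = 86,600 − 55,500 = 31,100 kg; Δv = 461×9.8×ln(2.785) = 4517.8×1.0241 ≈ 4627 m/s.
Stage 2: m₀ = 25,930 kg, m_f = 25,930 − 19,200 = 6,730 kg; Δv = 410×9.8×ln(3.853) = 4018.0×1.3488 ≈ 5420 m/s.
Total Δv = 4627 + 5420 = 10047 m/s.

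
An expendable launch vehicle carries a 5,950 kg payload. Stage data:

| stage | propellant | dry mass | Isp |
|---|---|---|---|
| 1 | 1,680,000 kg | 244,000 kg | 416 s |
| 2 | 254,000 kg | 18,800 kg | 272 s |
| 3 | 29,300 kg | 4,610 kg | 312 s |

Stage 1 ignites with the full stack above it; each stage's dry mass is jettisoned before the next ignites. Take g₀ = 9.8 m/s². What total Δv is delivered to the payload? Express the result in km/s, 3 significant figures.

Δv ≈ 14.2 km/s

Ignition mass of stage 1 = 1,680,000+244,000 + 254,000+18,800 + 29,300+4,610 + 5,950 = 2,236,660 kg.
Stage 1: m₀ = 2,236,660 kg, m_f = 2,236,660 − 1,680,000 = 556,660 kg; Δv = 416×9.8×ln(4.018) = 4076.8×1.3908 ≈ 5670 m/s.
Stage 2: m₀ = 312,660 kg, m_f = 312,660 − 254,000 = 58,660 kg; Δv = 272×9.8×ln(5.33) = 2665.6×1.6734 ≈ 4461 m/s.
Stage 3: m₀ = 39,860 kg, m_f = 39,860 − 29,300 = 10,560 kg; Δv = 312×9.8×ln(3.775) = 3057.6×1.3283 ≈ 4061 m/s.
Total Δv = 5670 + 4461 + 4061 = 14192 m/s.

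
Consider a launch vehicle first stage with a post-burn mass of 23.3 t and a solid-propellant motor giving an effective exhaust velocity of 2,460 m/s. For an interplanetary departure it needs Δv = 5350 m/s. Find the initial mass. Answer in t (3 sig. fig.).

Using Δv = v_e ln(m₀/m_f): m₀/m_f = exp(Δv / v_e) = exp(5350 / 2460.0) = exp(2.1748) = 8.8004.
m₀ = m_f × 8.8004 = 23.3 × 8.8004 = 205.049 t.

initial mass ≈ 205 t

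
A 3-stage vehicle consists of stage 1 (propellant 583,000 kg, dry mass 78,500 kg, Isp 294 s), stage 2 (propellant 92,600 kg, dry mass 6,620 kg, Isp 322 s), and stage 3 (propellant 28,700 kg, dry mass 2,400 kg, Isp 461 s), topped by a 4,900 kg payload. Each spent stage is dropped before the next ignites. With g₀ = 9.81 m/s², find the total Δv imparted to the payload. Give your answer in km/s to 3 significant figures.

Δv ≈ 14.7 km/s

Ignition mass of stage 1 = 583,000+78,500 + 92,600+6,620 + 28,700+2,400 + 4,900 = 796,720 kg.
Stage 1: m₀ = 796,720 kg, m_f = 796,720 − 583,000 = 213,720 kg; Δv = 294×9.81×ln(3.728) = 2884.1×1.3158 ≈ 3795 m/s.
Stage 2: m₀ = 135,220 kg, m_f = 135,220 − 92,600 = 42,620 kg; Δv = 322×9.81×ln(3.173) = 3158.8×1.1546 ≈ 3647 m/s.
Stage 3: m₀ = 36,000 kg, m_f = 36,000 − 28,700 = 7,300 kg; Δv = 461×9.81×ln(4.932) = 4522.4×1.5956 ≈ 7216 m/s.
Total Δv = 3795 + 3647 + 7216 = 14658 m/s.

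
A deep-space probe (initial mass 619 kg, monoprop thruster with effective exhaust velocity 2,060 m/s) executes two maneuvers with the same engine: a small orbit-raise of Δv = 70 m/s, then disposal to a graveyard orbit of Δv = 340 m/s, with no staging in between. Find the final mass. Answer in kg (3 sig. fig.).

final mass ≈ 507 kg

After the first burn: m = 619 × exp(−70/2060.0) = 619 × 0.96659 = 598.319 kg.
After the second burn: m = 598.319 × exp(−340/2060.0) = 598.319 × 0.84785 = 507.285 kg.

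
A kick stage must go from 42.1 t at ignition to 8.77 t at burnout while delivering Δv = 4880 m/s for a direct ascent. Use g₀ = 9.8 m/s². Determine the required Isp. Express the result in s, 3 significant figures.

ln(m₀/m_f) = ln(42100/8770) = ln(4.8) = 1.5687.
From the ideal rocket equation, v_e = Δv / ln(m₀/m_f) = 4880 / 1.5687 = 3110.8 m/s.
Isp = v_e / g₀ = 3110.8 / 9.8 = 317.4 s.

Isp ≈ 317 s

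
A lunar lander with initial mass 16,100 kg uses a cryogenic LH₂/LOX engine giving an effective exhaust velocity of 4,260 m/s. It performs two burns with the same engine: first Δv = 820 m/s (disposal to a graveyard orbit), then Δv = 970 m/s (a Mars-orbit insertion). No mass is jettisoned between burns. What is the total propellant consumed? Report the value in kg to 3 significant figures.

After the first burn: m = 16100 × exp(−820/4260.0) = 16100 × 0.82490 = 13,280.9 kg.
After the second burn: m = 13,280.9 × exp(−970/4260.0) = 13,280.9 × 0.79636 = 10,576.4 kg.
Total propellant = m₀ − m_final = 16100 − 10,576.4 = 5,523.6 kg.

total propellant consumed ≈ 5520 kg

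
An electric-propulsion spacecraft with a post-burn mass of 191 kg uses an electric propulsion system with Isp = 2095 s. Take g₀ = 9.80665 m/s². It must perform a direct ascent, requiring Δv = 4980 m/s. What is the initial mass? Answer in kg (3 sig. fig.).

initial mass ≈ 243 kg

v_e = Isp · g₀ = 2095 × 9.80665 = 20544.9 m/s.
From the ideal rocket equation, m₀/m_f = exp(Δv / v_e) = exp(4980 / 20544.9) = exp(0.2424) = 1.2743.
m₀ = m_f × 1.2743 = 191 × 1.2743 = 243.391 kg.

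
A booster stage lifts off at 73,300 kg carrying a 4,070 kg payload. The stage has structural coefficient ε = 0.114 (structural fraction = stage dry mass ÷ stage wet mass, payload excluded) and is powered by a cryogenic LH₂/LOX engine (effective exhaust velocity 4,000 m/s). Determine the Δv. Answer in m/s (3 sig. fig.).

Stage wet mass = m₀ − payload = 73,300 − 4,070 = 69,230 kg.
Stage dry mass = ε × stage wet mass = 0.114 × 69,230 = 7,892.22 kg.
Burnout mass m_f = stage dry + payload = 7,892.22 + 4,070 = 11,962.22 kg.
Using Δv = v_e ln(m₀/m_f): Δv = v_e · ln(73,300/11,962.22) = 4000.0 × ln(6.128) = 4000.0 × 1.8128 ≈ 7251 m/s.

Δv ≈ 7250 m/s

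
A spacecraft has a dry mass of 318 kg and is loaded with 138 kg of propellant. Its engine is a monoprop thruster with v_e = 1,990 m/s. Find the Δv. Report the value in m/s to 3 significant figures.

m₀ = m_dry + m_prop = 318 + 138 = 456 kg.
Rocket equation: Δv = v_e · ln(m₀/m_f) = 1990.0 × ln(1.434) = 1990.0 × 0.3604 ≈ 717.3 m/s.

Δv ≈ 717 m/s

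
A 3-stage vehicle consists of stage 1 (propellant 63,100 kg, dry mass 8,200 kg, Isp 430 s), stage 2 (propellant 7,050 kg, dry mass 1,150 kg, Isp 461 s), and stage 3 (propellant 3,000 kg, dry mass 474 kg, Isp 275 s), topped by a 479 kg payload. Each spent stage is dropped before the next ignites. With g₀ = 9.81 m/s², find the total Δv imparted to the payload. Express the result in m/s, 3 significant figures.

Ignition mass of stage 1 = 63,100+8,200 + 7,050+1,150 + 3,000+474 + 479 = 83,453 kg.
Stage 1: m₀ = 83,453 kg, m_f = 83,453 − 63,100 = 20,353 kg; Δv = 430×9.81×ln(4.1) = 4218.3×1.4111 ≈ 5952 m/s.
Stage 2: m₀ = 12,153 kg, m_f = 12,153 − 7,050 = 5,103 kg; Δv = 461×9.81×ln(2.382) = 4522.4×0.8677 ≈ 3924 m/s.
Stage 3: m₀ = 3,953 kg, m_f = 3,953 − 3,000 = 953 kg; Δv = 275×9.81×ln(4.148) = 2697.8×1.4226 ≈ 3838 m/s.
Total Δv = 5952 + 3924 + 3838 = 13714 m/s.

Δv ≈ 13700 m/s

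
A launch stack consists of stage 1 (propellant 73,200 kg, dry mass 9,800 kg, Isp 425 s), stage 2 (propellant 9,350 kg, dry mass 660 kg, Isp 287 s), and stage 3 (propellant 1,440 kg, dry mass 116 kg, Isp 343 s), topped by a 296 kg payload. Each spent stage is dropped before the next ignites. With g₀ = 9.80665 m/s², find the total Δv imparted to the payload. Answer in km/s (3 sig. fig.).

Δv ≈ 15.6 km/s

Ignition mass of stage 1 = 73,200+9,800 + 9,350+660 + 1,440+116 + 296 = 94,862 kg.
Stage 1: m₀ = 94,862 kg, m_f = 94,862 − 73,200 = 21,662 kg; Δv = 425×9.80665×ln(4.379) = 4167.8×1.4769 ≈ 6155 m/s.
Stage 2: m₀ = 11,862 kg, m_f = 11,862 − 9,350 = 2,512 kg; Δv = 287×9.80665×ln(4.722) = 2814.5×1.5523 ≈ 4369 m/s.
Stage 3: m₀ = 1,852 kg, m_f = 1,852 − 1,440 = 412 kg; Δv = 343×9.80665×ln(4.495) = 3363.7×1.5030 ≈ 5056 m/s.
Total Δv = 6155 + 4369 + 5056 = 15580 m/s.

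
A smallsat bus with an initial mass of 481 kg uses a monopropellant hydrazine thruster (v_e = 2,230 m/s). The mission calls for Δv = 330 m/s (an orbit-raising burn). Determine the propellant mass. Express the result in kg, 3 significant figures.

Using Δv = v_e ln(m₀/m_f): m₀/m_f = exp(Δv / v_e) = exp(330 / 2230.0) = exp(0.1480) = 1.1595.
m_f = 481 / 1.1595 = 414.834 kg, so propellant = m₀ − m_f = 481 − 414.834 = 66.166 kg.

propellant mass ≈ 66.2 kg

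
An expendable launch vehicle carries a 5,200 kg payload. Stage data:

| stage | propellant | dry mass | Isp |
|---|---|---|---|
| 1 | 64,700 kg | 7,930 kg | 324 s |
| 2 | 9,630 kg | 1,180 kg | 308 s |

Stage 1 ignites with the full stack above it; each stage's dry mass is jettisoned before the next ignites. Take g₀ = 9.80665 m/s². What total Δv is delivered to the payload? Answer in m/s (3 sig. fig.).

Ignition mass of stage 1 = 64,700+7,930 + 9,630+1,180 + 5,200 = 88,640 kg.
Stage 1: m₀ = 88,640 kg, m_f = 88,640 − 64,700 = 23,940 kg; Δv = 324×9.80665×ln(3.703) = 3177.4×1.3090 ≈ 4159 m/s.
Stage 2: m₀ = 16,010 kg, m_f = 16,010 − 9,630 = 6,380 kg; Δv = 308×9.80665×ln(2.509) = 3020.4×0.9200 ≈ 2779 m/s.
Total Δv = 4159 + 2779 = 6938 m/s.

Δv ≈ 6940 m/s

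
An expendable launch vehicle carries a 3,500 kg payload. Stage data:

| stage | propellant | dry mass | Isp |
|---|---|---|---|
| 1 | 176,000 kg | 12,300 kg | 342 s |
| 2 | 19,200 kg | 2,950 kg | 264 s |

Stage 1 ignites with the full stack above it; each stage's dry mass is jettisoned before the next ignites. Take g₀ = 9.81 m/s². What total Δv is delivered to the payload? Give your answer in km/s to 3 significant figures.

Ignition mass of stage 1 = 176,000+12,300 + 19,200+2,950 + 3,500 = 213,950 kg.
Stage 1: m₀ = 213,950 kg, m_f = 213,950 − 176,000 = 37,950 kg; Δv = 342×9.81×ln(5.638) = 3355.0×1.7295 ≈ 5802 m/s.
Stage 2: m₀ = 25,650 kg, m_f = 25,650 − 19,200 = 6,450 kg; Δv = 264×9.81×ln(3.977) = 2589.8×1.3805 ≈ 3575 m/s.
Total Δv = 5802 + 3575 = 9377 m/s.

Δv ≈ 9.38 km/s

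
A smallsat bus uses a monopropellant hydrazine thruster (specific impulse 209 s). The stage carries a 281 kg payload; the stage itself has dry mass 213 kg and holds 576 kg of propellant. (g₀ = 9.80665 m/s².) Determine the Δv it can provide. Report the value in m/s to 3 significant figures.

v_e = Isp · g₀ = 209 × 9.80665 = 2049.6 m/s.
m₀ = payload + dry + propellant = 281 + 213 + 576 = 1,070 kg.
m_f = payload + dry = 281 + 213 = 494 kg.
Δv = v_e · ln(m₀/m_f) = 2049.6 × ln(2.166) = 2049.6 × 0.7729 ≈ 1584.1 m/s.

Δv ≈ 1580 m/s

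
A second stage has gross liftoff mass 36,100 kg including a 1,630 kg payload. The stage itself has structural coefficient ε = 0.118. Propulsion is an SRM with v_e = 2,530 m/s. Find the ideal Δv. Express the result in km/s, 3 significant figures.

Δv ≈ 4.67 km/s

Stage wet mass = m₀ − payload = 36,100 − 1,630 = 34,470 kg.
Stage dry mass = ε × stage wet mass = 0.118 × 34,470 = 4,067.46 kg.
Burnout mass m_f = stage dry + payload = 4,067.46 + 1,630 = 5,697.46 kg.
Δv = v_e · ln(36,100/5,697.46) = 2530.0 × ln(6.336) = 2530.0 × 1.8463 ≈ 4671 m/s.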